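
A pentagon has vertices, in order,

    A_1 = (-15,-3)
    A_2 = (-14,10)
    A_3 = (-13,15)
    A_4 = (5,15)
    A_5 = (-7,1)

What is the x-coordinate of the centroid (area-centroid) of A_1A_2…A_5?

-2219/297

Apply the shoelace (surveyor's) formula. First the cross-terms c_i = x_i·y_{i+1} − x_{i+1}·y_i:
  -192, -80, -270, 110, 36  ⇒  2A = -396, A = -198.
Then Σ (x_i + x_{i+1})·c_i = 8876, so x̄ = 8876 / (6·(-198)) = -2219/297.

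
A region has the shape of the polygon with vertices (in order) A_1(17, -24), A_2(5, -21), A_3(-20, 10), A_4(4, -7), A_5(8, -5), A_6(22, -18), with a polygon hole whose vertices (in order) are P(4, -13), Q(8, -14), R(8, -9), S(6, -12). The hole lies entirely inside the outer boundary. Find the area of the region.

355.5

Outer boundary:
Apply Gauss's area formula: 2A = Σ (x_i·y_{i+1} − x_{i+1}·y_i), indices taken mod 6.
Σ = (-237) + (-370) + (100) + (36) + (-34) + (-222) = -727
Area = |Σ|/2 = 363.5.
Hole:
Apply the shoelace (surveyor's) formula: 2A = Σ (x_i·y_{i+1} − x_{i+1}·y_i), indices taken mod 4.
Cross-terms: 48, 40, -42, -30  ⇒  Σ = 16
Area = |Σ|/2 = 8.
Net area = 363.5 − 8 = 355.5.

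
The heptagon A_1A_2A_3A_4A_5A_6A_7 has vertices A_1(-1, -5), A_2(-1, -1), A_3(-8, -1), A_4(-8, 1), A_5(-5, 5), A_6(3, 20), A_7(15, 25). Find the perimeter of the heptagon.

82

|A_1A_2| = √((0)² + (4)²) = √16 = 4
|A_2A_3| = √((-7)² + (0)²) = √49 = 7
|A_3A_4| = √((0)² + (2)²) = √4 = 2
|A_4A_5| = √((3)² + (4)²) = √25 = 5
|A_5A_6| = √((8)² + (15)²) = √289 = 17
|A_6A_7| = √((12)² + (5)²) = √169 = 13
|A_7A_1| = √((-16)² + (-30)²) = √1156 = 34
Perimeter = 4 + 7 + 2 + 5 + 17 + 13 + 34 = 82.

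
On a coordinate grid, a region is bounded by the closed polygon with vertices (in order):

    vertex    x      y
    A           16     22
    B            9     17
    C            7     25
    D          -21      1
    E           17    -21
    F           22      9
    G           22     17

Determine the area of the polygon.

Σ = (74) + (106) + (532) + (424) + (615) + (176) + (212) = 2139
Area = |Σ|/2 = 1069.5.

1069.5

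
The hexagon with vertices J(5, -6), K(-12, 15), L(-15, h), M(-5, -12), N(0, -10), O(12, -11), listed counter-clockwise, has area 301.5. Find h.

The doubled signed area Σ (x_i y_{i+1} − x_{i+1} y_i) is linear in h.
With h=0 it equals 561; the coefficient of h is -7 (from the two edges through L).
So -7·h + 561 = 2·301.5 = 603 ⇒ h = -6.

-6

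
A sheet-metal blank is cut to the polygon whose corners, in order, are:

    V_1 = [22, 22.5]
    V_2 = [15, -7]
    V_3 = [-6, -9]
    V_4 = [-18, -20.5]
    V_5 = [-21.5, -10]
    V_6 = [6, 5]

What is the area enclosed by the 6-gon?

495.375

Apply the shoelace (surveyor's) formula: 2A = Σ (x_i·y_{i+1} − x_{i+1}·y_i), indices taken mod 6.
V_1→V_2: (22)(-7) − (15)(22.5) = -491.5
V_2→V_3: (15)(-9) − (-6)(-7) = -177
V_3→V_4: (-6)(-20.5) − (-18)(-9) = -39
V_4→V_5: (-18)(-10) − (-21.5)(-20.5) = -260.75
V_5→V_6: (-21.5)(5) − (6)(-10) = -47.5
V_6→V_1: (6)(22.5) − (22)(5) = 25
Σ = -990.75
Area = |Σ|/2 = 495.375.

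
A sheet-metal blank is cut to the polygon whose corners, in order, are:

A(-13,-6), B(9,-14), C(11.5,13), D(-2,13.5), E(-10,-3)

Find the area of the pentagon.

Σ = (236) + (278) + (181.25) + (141) + (21) = 857.25
Area = |Σ|/2 = 428.625.

428.625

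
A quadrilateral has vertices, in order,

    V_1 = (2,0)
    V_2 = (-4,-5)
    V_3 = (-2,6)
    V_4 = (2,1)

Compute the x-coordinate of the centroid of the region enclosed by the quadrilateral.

Apply the shoelace (surveyor's) formula. First the cross-terms c_i = x_i·y_{i+1} − x_{i+1}·y_i:
  -10, -34, -14, -2  ⇒  2A = -60, A = -30.
Then Σ (x_i + x_{i+1})·c_i = 216, so x̄ = 216 / (6·(-30)) = -1.2.

-1.2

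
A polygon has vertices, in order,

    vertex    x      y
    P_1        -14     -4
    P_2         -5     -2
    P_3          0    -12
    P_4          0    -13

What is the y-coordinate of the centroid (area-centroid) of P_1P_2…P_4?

-1103/171

Apply the shoelace formula. First the cross-terms c_i = x_i·y_{i+1} − x_{i+1}·y_i:
  8, 60, 0, -182  ⇒  2A = -114, A = -57.
Then Σ (y_i + y_{i+1})·c_i = 2206, so ȳ = 2206 / (6·(-57)) = -1103/171.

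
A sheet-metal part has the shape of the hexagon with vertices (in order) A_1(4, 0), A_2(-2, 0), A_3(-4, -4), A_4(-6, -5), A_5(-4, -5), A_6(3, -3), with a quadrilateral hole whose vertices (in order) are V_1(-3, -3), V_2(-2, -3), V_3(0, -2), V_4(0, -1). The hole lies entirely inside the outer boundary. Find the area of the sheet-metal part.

24.5

Outer boundary:
Apply Gauss's area formula: 2A = Σ (x_i·y_{i+1} − x_{i+1}·y_i), indices taken mod 6.
Σ = (0) + (8) + (-4) + (10) + (27) + (12) = 53
Area = |Σ|/2 = 26.5.
Hole:
Σ = (3) + (4) + (0) + (-3) = 4
Area = |Σ|/2 = 2.
Net area = 26.5 − 2 = 24.5.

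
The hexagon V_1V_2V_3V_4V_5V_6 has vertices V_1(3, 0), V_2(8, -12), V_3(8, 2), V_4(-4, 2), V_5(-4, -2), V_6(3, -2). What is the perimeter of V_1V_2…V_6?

|V_1V_2| = √((5)² + (-12)²) = √169 = 13
|V_2V_3| = √((0)² + (14)²) = √196 = 14
|V_3V_4| = √((-12)² + (0)²) = √144 = 12
|V_4V_5| = √((0)² + (-4)²) = √16 = 4
|V_5V_6| = √((7)² + (0)²) = √49 = 7
|V_6V_1| = √((0)² + (2)²) = √4 = 2
Perimeter = 13 + 14 + 12 + 4 + 7 + 2 = 52.

52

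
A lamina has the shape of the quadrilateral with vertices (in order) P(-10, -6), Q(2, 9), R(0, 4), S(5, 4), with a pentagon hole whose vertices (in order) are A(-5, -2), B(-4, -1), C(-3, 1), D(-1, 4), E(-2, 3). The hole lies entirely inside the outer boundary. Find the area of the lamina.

38.5

Outer boundary:
Apply the surveyor's formula: 2A = Σ (x_i·y_{i+1} − x_{i+1}·y_i), indices taken mod 4.
P→Q: (-10)(9) − (2)(-6) = -78
Q→R: (2)(4) − (0)(9) = 8
R→S: (0)(4) − (5)(4) = -20
S→P: (5)(-6) − (-10)(4) = 10
Σ = -80
Area = |Σ|/2 = 40.
Hole:
Apply the shoelace (surveyor's) formula: 2A = Σ (x_i·y_{i+1} − x_{i+1}·y_i), indices taken mod 5.
Σ = (-3) + (-7) + (-11) + (5) + (19) = 3
Area = |Σ|/2 = 1.5.
Net area = 40 − 1.5 = 38.5.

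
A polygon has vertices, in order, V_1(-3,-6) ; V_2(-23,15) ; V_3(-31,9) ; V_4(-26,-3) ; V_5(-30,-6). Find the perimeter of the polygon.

84

|V_1V_2| = √((-20)² + (21)²) = √841 = 29
|V_2V_3| = √((-8)² + (-6)²) = √100 = 10
|V_3V_4| = √((5)² + (-12)²) = √169 = 13
|V_4V_5| = √((-4)² + (-3)²) = √25 = 5
|V_5V_1| = √((27)² + (0)²) = √729 = 27
Perimeter = 29 + 10 + 13 + 5 + 27 = 84.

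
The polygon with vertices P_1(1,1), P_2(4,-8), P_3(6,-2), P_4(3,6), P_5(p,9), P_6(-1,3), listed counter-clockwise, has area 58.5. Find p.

Write out the shoelace sum; only the two edges meeting at P_5 involve p:
2·Area = [(3·9 − p·6) + (p·3 − (-1)·9)] + 66
       = -3·p + 102 = 117
⇒ p = -5.

-5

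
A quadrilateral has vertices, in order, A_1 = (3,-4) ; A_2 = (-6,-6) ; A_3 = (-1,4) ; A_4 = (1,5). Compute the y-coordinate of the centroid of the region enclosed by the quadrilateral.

-19/15

Apply the surveyor's formula. First the cross-terms c_i = x_i·y_{i+1} − x_{i+1}·y_i:
  -42, -30, -9, -19  ⇒  2A = -100, A = -50.
Then Σ (y_i + y_{i+1})·c_i = 380, so ȳ = 380 / (6·(-50)) = -19/15.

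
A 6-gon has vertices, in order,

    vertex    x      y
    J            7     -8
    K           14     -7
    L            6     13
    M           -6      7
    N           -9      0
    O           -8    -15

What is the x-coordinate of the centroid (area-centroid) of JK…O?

Apply Gauss's area formula. First the cross-terms c_i = x_i·y_{i+1} − x_{i+1}·y_i:
  63, 224, 120, 63, 135, 169  ⇒  2A = 774, A = 387.
Then Σ (x_i + x_{i+1})·c_i = 2394, so x̄ = 2394 / (6·387) = 133/129.

133/129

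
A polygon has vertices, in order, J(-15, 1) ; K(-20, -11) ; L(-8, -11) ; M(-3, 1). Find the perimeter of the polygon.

|JK| = √((-5)² + (-12)²) = √169 = 13
|KL| = √((12)² + (0)²) = √144 = 12
|LM| = √((5)² + (12)²) = √169 = 13
|MJ| = √((-12)² + (0)²) = √144 = 12
Perimeter = 13 + 12 + 13 + 12 = 50.

50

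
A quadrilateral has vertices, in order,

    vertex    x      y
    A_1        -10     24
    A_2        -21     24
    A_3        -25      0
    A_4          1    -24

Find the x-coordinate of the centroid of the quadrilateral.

Apply the surveyor's formula. First the cross-terms c_i = x_i·y_{i+1} − x_{i+1}·y_i:
  264, 600, 600, -216  ⇒  2A = 1248, A = 624.
Then Σ (x_i + x_{i+1})·c_i = -48240, so x̄ = -48240 / (6·624) = -335/26.

-335/26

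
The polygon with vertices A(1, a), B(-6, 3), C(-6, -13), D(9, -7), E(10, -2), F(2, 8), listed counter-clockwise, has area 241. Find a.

The doubled signed area Σ (x_i y_{i+1} − x_{i+1} y_i) is linear in a.
With a=0 it equals 386; the coefficient of a is 8 (from the two edges through A).
So 8·a + 386 = 2·241 = 482 ⇒ a = 12.

12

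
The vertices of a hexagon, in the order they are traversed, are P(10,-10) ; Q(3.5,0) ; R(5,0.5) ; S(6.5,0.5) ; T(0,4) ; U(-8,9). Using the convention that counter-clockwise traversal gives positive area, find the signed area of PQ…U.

Cross-terms: 35, 1.75, -0.75, 26, 32, -10  ⇒  Σ = 84
Signed area = Σ/2 = 42 (positive ⇒ counter-clockwise traversal).

42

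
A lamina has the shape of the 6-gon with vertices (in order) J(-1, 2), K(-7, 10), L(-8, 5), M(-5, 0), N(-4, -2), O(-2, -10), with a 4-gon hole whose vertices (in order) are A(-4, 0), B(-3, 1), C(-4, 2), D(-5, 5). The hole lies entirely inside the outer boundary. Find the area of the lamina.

Outer boundary:
Apply the shoelace formula: 2A = Σ (x_i·y_{i+1} − x_{i+1}·y_i), indices taken mod 6.
Cross-terms: 4, 45, 25, 10, 36, -14  ⇒  Σ = 106
Area = |Σ|/2 = 53.
Hole:
Σ = (-4) + (-2) + (-10) + (20) = 4
Area = |Σ|/2 = 2.
Net area = 53 − 2 = 51.

51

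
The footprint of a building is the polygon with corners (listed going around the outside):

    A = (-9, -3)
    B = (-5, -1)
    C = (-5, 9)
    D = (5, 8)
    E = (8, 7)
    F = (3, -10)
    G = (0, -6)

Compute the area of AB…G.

Apply the surveyor's formula: 2A = Σ (x_i·y_{i+1} − x_{i+1}·y_i), indices taken mod 7.
Cross-terms: -6, -50, -85, -29, -101, -18, -54  ⇒  Σ = -343
Area = |Σ|/2 = 171.5.

171.5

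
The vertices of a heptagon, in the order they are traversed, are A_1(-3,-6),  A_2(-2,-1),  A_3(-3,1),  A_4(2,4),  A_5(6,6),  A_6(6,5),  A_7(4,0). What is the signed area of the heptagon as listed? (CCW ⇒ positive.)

Σ = (-9) + (-5) + (-14) + (-12) + (-6) + (-20) + (-24) = -90
Signed area = Σ/2 = -45 (negative ⇒ clockwise traversal).

-45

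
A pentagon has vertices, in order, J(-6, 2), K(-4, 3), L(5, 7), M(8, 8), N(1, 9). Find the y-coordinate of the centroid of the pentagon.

328/51

Apply the shoelace formula. First the cross-terms c_i = x_i·y_{i+1} − x_{i+1}·y_i:
  -10, -43, -16, 64, 56  ⇒  2A = 51, A = 25.5.
Then Σ (y_i + y_{i+1})·c_i = 984, so ȳ = 984 / (6·25.5) = 328/51.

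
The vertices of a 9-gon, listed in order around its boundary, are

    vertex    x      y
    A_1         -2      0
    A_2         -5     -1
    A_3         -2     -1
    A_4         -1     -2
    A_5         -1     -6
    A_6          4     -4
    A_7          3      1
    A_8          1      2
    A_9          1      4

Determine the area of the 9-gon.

Apply Gauss's area formula: 2A = Σ (x_i·y_{i+1} − x_{i+1}·y_i), indices taken mod 9.
Cross-terms: 2, 3, 3, 4, 28, 16, 5, 2, 8  ⇒  Σ = 71
Area = |Σ|/2 = 35.5.

35.5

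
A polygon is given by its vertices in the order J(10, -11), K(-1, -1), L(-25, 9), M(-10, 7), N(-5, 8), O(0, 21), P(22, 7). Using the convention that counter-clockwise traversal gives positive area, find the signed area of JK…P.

Σ = (-21) + (-34) + (-85) + (-45) + (-105) + (-462) + (-312) = -1064
Signed area = Σ/2 = -532 (negative ⇒ clockwise traversal).

-532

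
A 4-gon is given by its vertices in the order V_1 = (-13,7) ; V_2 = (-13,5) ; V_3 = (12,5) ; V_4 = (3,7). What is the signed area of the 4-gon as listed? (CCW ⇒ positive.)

Apply the surveyor's formula: 2A = Σ (x_i·y_{i+1} − x_{i+1}·y_i), indices taken mod 4.
Σ = (26) + (-125) + (69) + (112) = 82
Signed area = Σ/2 = 41 (positive ⇒ counter-clockwise traversal).

41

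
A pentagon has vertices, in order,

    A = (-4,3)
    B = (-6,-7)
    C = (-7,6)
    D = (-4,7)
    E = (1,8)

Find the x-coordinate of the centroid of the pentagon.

Apply the shoelace (surveyor's) formula. First the cross-terms c_i = x_i·y_{i+1} − x_{i+1}·y_i:
  46, -85, -25, -39, 35  ⇒  2A = -68, A = -34.
Then Σ (x_i + x_{i+1})·c_i = 932, so x̄ = 932 / (6·(-34)) = -233/51.

-233/51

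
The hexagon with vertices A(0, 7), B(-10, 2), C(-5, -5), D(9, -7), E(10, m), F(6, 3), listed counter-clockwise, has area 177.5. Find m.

1

Write out the shoelace sum; only the two edges meeting at E involve m:
2·Area = [(9·m − 10·(-7)) + (10·3 − 6·m)] + 252
       = 3·m + 352 = 355
⇒ m = 1.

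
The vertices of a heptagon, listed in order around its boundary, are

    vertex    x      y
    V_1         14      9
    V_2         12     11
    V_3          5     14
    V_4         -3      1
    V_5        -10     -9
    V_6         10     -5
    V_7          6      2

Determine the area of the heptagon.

Apply the shoelace (surveyor's) formula: 2A = Σ (x_i·y_{i+1} − x_{i+1}·y_i), indices taken mod 7.
V_1→V_2: (14)(11) − (12)(9) = 46
V_2→V_3: (12)(14) − (5)(11) = 113
V_3→V_4: (5)(1) − (-3)(14) = 47
V_4→V_5: (-3)(-9) − (-10)(1) = 37
V_5→V_6: (-10)(-5) − (10)(-9) = 140
V_6→V_7: (10)(2) − (6)(-5) = 50
V_7→V_1: (6)(9) − (14)(2) = 26
Σ = 459
Area = |Σ|/2 = 229.5.

229.5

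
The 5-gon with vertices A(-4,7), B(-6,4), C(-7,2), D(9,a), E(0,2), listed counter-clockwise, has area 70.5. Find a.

The doubled signed area Σ (x_i y_{i+1} − x_{i+1} y_i) is linear in a.
With a=0 it equals 50; the coefficient of a is -7 (from the two edges through D).
So -7·a + 50 = 2·70.5 = 141 ⇒ a = -13.

-13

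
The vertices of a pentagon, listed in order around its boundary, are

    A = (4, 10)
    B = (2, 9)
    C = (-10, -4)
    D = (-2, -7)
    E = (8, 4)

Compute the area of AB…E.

136

Apply Gauss's area formula: 2A = Σ (x_i·y_{i+1} − x_{i+1}·y_i), indices taken mod 5.
Σ = (16) + (82) + (62) + (48) + (64) = 272
Area = |Σ|/2 = 136.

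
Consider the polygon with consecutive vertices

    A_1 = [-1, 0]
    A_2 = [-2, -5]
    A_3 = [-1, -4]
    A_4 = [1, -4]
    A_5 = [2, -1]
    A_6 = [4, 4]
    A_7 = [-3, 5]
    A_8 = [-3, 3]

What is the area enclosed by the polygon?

38

Apply Gauss's area formula: 2A = Σ (x_i·y_{i+1} − x_{i+1}·y_i), indices taken mod 8.
Cross-terms: 5, 3, 8, 7, 12, 32, 6, 3  ⇒  Σ = 76
Area = |Σ|/2 = 38.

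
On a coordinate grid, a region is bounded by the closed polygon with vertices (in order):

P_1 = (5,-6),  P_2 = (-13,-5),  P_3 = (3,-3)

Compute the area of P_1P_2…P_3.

26

Cross-terms: -103, 54, -3  ⇒  Σ = -52
Area = |Σ|/2 = 26.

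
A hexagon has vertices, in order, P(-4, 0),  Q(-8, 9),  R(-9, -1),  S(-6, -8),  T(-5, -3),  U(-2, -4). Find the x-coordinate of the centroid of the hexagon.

Apply the shoelace (surveyor's) formula. First the cross-terms c_i = x_i·y_{i+1} − x_{i+1}·y_i:
  -36, 89, 66, -22, 14, -16  ⇒  2A = 95, A = 47.5.
Then Σ (x_i + x_{i+1})·c_i = -1831, so x̄ = -1831 / (6·47.5) = -1831/285.

-1831/285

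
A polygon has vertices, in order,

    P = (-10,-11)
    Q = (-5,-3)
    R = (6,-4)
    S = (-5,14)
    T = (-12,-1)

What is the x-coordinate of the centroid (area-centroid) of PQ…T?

Apply the shoelace formula. First the cross-terms c_i = x_i·y_{i+1} − x_{i+1}·y_i:
  -25, 38, 64, 173, 122  ⇒  2A = 372, A = 186.
Then Σ (x_i + x_{i+1})·c_i = -5148, so x̄ = -5148 / (6·186) = -143/31.

-143/31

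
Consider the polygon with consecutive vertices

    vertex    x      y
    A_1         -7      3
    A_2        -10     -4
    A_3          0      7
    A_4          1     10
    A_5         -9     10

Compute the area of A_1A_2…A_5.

Apply Gauss's area formula: 2A = Σ (x_i·y_{i+1} − x_{i+1}·y_i), indices taken mod 5.
A_1→A_2: (-7)(-4) − (-10)(3) = 58
A_2→A_3: (-10)(7) − (0)(-4) = -70
A_3→A_4: (0)(10) − (1)(7) = -7
A_4→A_5: (1)(10) − (-9)(10) = 100
A_5→A_1: (-9)(3) − (-7)(10) = 43
Σ = 124
Area = |Σ|/2 = 62.

62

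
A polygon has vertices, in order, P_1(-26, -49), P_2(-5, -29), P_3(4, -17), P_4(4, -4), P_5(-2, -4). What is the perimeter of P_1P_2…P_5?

|P_1P_2| = √((21)² + (20)²) = √841 = 29
|P_2P_3| = √((9)² + (12)²) = √225 = 15
|P_3P_4| = √((0)² + (13)²) = √169 = 13
|P_4P_5| = √((-6)² + (0)²) = √36 = 6
|P_5P_1| = √((-24)² + (-45)²) = √2601 = 51
Perimeter = 29 + 15 + 13 + 6 + 51 = 114.

114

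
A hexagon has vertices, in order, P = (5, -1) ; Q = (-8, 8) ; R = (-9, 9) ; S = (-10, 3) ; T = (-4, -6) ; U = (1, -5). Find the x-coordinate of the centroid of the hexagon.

-745/217

Apply the shoelace formula. First the cross-terms c_i = x_i·y_{i+1} − x_{i+1}·y_i:
  32, 0, 63, 72, 26, 24  ⇒  2A = 217, A = 108.5.
Then Σ (x_i + x_{i+1})·c_i = -2235, so x̄ = -2235 / (6·108.5) = -745/217.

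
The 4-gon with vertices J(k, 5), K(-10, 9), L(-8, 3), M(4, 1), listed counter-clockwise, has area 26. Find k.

-5

The doubled signed area Σ (x_i y_{i+1} − x_{i+1} y_i) is linear in k.
With k=0 it equals 92; the coefficient of k is 8 (from the two edges through J).
So 8·k + 92 = 2·26 = 52 ⇒ k = -5.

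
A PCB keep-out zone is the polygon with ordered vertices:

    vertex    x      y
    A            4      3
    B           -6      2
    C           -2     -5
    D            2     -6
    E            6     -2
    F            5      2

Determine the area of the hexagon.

Cross-terms: 26, 34, 22, 32, 22, 7  ⇒  Σ = 143
Area = |Σ|/2 = 71.5.

71.5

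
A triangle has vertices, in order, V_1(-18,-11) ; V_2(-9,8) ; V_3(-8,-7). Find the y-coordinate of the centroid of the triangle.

Apply the shoelace (surveyor's) formula. First the cross-terms c_i = x_i·y_{i+1} − x_{i+1}·y_i:
  -243, 127, -38  ⇒  2A = -154, A = -77.
Then Σ (y_i + y_{i+1})·c_i = 1540, so ȳ = 1540 / (6·(-77)) = -10/3.

-10/3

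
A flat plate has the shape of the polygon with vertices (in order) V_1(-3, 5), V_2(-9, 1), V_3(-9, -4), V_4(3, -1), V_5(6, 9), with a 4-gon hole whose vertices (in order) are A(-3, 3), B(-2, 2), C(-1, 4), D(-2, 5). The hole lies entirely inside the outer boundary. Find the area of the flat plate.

Outer boundary:
Apply Gauss's area formula: 2A = Σ (x_i·y_{i+1} − x_{i+1}·y_i), indices taken mod 5.
Σ = (42) + (45) + (21) + (33) + (57) = 198
Area = |Σ|/2 = 99.
Hole:
Cross-terms: 0, -6, 3, 9  ⇒  Σ = 6
Area = |Σ|/2 = 3.
Net area = 99 − 3 = 96.

96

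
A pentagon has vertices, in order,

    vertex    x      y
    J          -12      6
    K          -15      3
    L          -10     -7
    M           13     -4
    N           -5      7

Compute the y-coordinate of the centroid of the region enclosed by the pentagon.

-116/267

Apply the surveyor's formula. First the cross-terms c_i = x_i·y_{i+1} − x_{i+1}·y_i:
  54, 135, 131, 71, 54  ⇒  2A = 445, A = 222.5.
Then Σ (y_i + y_{i+1})·c_i = -580, so ȳ = -580 / (6·222.5) = -116/267.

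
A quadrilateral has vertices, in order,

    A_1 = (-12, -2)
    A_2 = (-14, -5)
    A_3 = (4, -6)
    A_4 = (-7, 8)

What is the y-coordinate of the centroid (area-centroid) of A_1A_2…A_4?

Apply the shoelace formula. First the cross-terms c_i = x_i·y_{i+1} − x_{i+1}·y_i:
  32, 104, -10, 110  ⇒  2A = 236, A = 118.
Then Σ (y_i + y_{i+1})·c_i = -728, so ȳ = -728 / (6·118) = -182/177.

-182/177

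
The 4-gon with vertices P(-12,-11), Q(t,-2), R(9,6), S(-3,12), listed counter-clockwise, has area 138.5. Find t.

-4

Write out the shoelace sum; only the two edges meeting at Q involve t:
2·Area = [((-12)·(-2) − t·(-11)) + (t·6 − 9·(-2))] + 303
       = 17·t + 345 = 277
⇒ t = -4.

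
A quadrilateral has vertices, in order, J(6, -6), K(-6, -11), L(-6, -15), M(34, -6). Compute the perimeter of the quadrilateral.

|JK| = √((-12)² + (-5)²) = √169 = 13
|KL| = √((0)² + (-4)²) = √16 = 4
|LM| = √((40)² + (9)²) = √1681 = 41
|MJ| = √((-28)² + (0)²) = √784 = 28
Perimeter = 13 + 4 + 41 + 28 = 86.

86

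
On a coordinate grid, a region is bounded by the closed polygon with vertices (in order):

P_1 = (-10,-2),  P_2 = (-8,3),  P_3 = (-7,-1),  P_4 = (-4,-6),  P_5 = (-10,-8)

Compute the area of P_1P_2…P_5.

Apply the surveyor's formula: 2A = Σ (x_i·y_{i+1} − x_{i+1}·y_i), indices taken mod 5.
Σ = (-46) + (29) + (38) + (-28) + (-60) = -67
Area = |Σ|/2 = 33.5.

33.5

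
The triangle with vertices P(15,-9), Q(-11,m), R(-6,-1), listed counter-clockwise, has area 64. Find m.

Write out the shoelace sum; only the two edges meeting at Q involve m:
2·Area = [(15·m − (-11)·(-9)) + ((-11)·(-1) − (-6)·m)] + 69
       = 21·m + -19 = 128
⇒ m = 7.

7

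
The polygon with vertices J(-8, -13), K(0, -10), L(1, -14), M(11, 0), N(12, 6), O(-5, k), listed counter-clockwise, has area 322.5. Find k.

12

The doubled signed area Σ (x_i y_{i+1} − x_{i+1} y_i) is linear in k.
With k=0 it equals 405; the coefficient of k is 20 (from the two edges through O).
So 20·k + 405 = 2·322.5 = 645 ⇒ k = 12.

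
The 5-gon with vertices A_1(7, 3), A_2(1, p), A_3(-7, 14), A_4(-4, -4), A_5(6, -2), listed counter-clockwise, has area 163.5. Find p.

The doubled signed area Σ (x_i y_{i+1} − x_{i+1} y_i) is linear in p.
With p=0 it equals 159; the coefficient of p is 14 (from the two edges through A_2).
So 14·p + 159 = 2·163.5 = 327 ⇒ p = 12.

12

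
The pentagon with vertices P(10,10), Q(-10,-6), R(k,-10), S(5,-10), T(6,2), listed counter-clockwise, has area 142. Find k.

4

Write out the shoelace sum; only the two edges meeting at R involve k:
2·Area = [((-10)·(-10) − k·(-6)) + (k·(-10) − 5·(-10))] + 150
       = -4·k + 300 = 284
⇒ k = 4.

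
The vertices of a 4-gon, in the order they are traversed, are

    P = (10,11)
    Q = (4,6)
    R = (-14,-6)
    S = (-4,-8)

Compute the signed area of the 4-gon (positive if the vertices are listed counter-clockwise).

100

Σ = (16) + (60) + (88) + (36) = 200
Signed area = Σ/2 = 100 (positive ⇒ counter-clockwise traversal).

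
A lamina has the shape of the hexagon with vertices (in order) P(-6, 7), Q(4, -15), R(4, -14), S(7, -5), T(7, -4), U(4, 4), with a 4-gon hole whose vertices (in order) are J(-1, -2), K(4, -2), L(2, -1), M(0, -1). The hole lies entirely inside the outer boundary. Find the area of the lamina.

Outer boundary:
Apply the surveyor's formula: 2A = Σ (x_i·y_{i+1} − x_{i+1}·y_i), indices taken mod 6.
Cross-terms: 62, 4, 78, 7, 44, 52  ⇒  Σ = 247
Area = |Σ|/2 = 123.5.
Hole:
Cross-terms: 10, 0, -2, -1  ⇒  Σ = 7
Area = |Σ|/2 = 3.5.
Net area = 123.5 − 3.5 = 120.

120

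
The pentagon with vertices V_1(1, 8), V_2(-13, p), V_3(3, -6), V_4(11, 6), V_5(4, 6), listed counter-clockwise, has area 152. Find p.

The doubled signed area Σ (x_i y_{i+1} − x_{i+1} y_i) is linear in p.
With p=0 it equals 334; the coefficient of p is -2 (from the two edges through V_2).
So -2·p + 334 = 2·152 = 304 ⇒ p = 15.

15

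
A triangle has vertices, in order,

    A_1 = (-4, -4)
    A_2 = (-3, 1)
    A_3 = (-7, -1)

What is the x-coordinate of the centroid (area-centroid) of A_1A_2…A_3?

Apply the shoelace (surveyor's) formula. First the cross-terms c_i = x_i·y_{i+1} − x_{i+1}·y_i:
  -16, 10, 24  ⇒  2A = 18, A = 9.
Then Σ (x_i + x_{i+1})·c_i = -252, so x̄ = -252 / (6·9) = -14/3.

-14/3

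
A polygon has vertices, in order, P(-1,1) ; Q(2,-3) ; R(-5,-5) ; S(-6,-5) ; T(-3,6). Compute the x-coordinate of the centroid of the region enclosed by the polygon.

-578/231

Apply the shoelace formula. First the cross-terms c_i = x_i·y_{i+1} − x_{i+1}·y_i:
  1, -25, -5, -51, 3  ⇒  2A = -77, A = -38.5.
Then Σ (x_i + x_{i+1})·c_i = 578, so x̄ = 578 / (6·(-38.5)) = -578/231.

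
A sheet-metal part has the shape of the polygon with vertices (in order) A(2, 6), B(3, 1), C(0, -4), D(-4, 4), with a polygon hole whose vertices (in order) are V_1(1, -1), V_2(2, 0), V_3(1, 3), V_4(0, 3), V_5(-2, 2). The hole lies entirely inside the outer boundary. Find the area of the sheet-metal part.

29.5

Outer boundary:
Σ = (-16) + (-12) + (-16) + (-32) = -76
Area = |Σ|/2 = 38.
Hole:
Apply Gauss's area formula: 2A = Σ (x_i·y_{i+1} − x_{i+1}·y_i), indices taken mod 5.
V_1→V_2: (1)(0) − (2)(-1) = 2
V_2→V_3: (2)(3) − (1)(0) = 6
V_3→V_4: (1)(3) − (0)(3) = 3
V_4→V_5: (0)(2) − (-2)(3) = 6
V_5→V_1: (-2)(-1) − (1)(2) = 0
Σ = 17
Area = |Σ|/2 = 8.5.
Net area = 38 − 8.5 = 29.5.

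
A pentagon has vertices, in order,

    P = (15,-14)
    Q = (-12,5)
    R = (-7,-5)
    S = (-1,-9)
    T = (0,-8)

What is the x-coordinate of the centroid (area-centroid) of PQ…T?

Apply Gauss's area formula. First the cross-terms c_i = x_i·y_{i+1} − x_{i+1}·y_i:
  -93, 95, 58, 8, 120  ⇒  2A = 188, A = 94.
Then Σ (x_i + x_{i+1})·c_i = -756, so x̄ = -756 / (6·94) = -63/47.

-63/47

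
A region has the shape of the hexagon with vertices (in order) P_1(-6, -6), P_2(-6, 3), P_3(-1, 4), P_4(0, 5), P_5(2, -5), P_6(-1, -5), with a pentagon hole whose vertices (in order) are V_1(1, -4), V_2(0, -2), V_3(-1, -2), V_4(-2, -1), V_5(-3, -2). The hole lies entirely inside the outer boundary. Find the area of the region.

60.5

Outer boundary:
Apply the surveyor's formula: 2A = Σ (x_i·y_{i+1} − x_{i+1}·y_i), indices taken mod 6.
P_1→P_2: (-6)(3) − (-6)(-6) = -54
P_2→P_3: (-6)(4) − (-1)(3) = -21
P_3→P_4: (-1)(5) − (0)(4) = -5
P_4→P_5: (0)(-5) − (2)(5) = -10
P_5→P_6: (2)(-5) − (-1)(-5) = -15
P_6→P_1: (-1)(-6) − (-6)(-5) = -24
Σ = -129
Area = |Σ|/2 = 64.5.
Hole:
Apply the shoelace (surveyor's) formula: 2A = Σ (x_i·y_{i+1} − x_{i+1}·y_i), indices taken mod 5.
Σ = (-2) + (-2) + (-3) + (1) + (14) = 8
Area = |Σ|/2 = 4.
Net area = 64.5 − 4 = 60.5.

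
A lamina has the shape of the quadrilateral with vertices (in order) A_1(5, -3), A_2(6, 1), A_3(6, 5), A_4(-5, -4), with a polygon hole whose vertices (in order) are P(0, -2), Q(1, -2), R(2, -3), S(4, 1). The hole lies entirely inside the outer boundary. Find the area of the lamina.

37

Outer boundary:
A_1→A_2: (5)(1) − (6)(-3) = 23
A_2→A_3: (6)(5) − (6)(1) = 24
A_3→A_4: (6)(-4) − (-5)(5) = 1
A_4→A_1: (-5)(-3) − (5)(-4) = 35
Σ = 83
Area = |Σ|/2 = 41.5.
Hole:
P→Q: (0)(-2) − (1)(-2) = 2
Q→R: (1)(-3) − (2)(-2) = 1
R→S: (2)(1) − (4)(-3) = 14
S→P: (4)(-2) − (0)(1) = -8
Σ = 9
Area = |Σ|/2 = 4.5.
Net area = 41.5 − 4.5 = 37.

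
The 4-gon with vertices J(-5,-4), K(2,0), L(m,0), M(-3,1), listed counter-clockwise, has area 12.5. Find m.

The doubled signed area Σ (x_i y_{i+1} − x_{i+1} y_i) is linear in m.
With m=0 it equals 25; the coefficient of m is 1 (from the two edges through L).
So 1·m + 25 = 2·12.5 = 25 ⇒ m = 0.

0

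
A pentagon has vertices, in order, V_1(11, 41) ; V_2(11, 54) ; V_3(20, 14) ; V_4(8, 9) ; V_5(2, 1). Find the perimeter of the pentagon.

|V_1V_2| = √((0)² + (13)²) = √169 = 13
|V_2V_3| = √((9)² + (-40)²) = √1681 = 41
|V_3V_4| = √((-12)² + (-5)²) = √169 = 13
|V_4V_5| = √((-6)² + (-8)²) = √100 = 10
|V_5V_1| = √((9)² + (40)²) = √1681 = 41
Perimeter = 13 + 41 + 13 + 10 + 41 = 118.

118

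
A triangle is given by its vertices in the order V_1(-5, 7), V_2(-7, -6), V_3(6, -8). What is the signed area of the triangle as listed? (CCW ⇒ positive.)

Apply the surveyor's formula: 2A = Σ (x_i·y_{i+1} − x_{i+1}·y_i), indices taken mod 3.
V_1→V_2: (-5)(-6) − (-7)(7) = 79
V_2→V_3: (-7)(-8) − (6)(-6) = 92
V_3→V_1: (6)(7) − (-5)(-8) = 2
Σ = 173
Signed area = Σ/2 = 86.5 (positive ⇒ counter-clockwise traversal).

86.5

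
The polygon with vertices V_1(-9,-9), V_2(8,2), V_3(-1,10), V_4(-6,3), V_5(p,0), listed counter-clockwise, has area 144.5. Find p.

-8

The doubled signed area Σ (x_i y_{i+1} − x_{i+1} y_i) is linear in p.
With p=0 it equals 193; the coefficient of p is -12 (from the two edges through V_5).
So -12·p + 193 = 2·144.5 = 289 ⇒ p = -8.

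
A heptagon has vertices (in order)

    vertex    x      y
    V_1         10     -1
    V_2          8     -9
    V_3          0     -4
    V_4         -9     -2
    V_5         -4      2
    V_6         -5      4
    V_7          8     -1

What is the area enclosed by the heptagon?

103.5

Σ = (-82) + (-32) + (-36) + (-26) + (-6) + (-27) + (2) = -207
Area = |Σ|/2 = 103.5.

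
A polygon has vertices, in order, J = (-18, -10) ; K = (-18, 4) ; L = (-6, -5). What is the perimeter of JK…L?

42

|JK| = √((0)² + (14)²) = √196 = 14
|KL| = √((12)² + (-9)²) = √225 = 15
|LJ| = √((-12)² + (-5)²) = √169 = 13
Perimeter = 14 + 15 + 13 = 42.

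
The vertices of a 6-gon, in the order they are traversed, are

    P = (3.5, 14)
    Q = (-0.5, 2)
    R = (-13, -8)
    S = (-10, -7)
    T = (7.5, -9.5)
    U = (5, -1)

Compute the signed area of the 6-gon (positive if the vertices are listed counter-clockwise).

158

Apply the shoelace (surveyor's) formula: 2A = Σ (x_i·y_{i+1} − x_{i+1}·y_i), indices taken mod 6.
Σ = (14) + (30) + (11) + (147.5) + (40) + (73.5) = 316
Signed area = Σ/2 = 158 (positive ⇒ counter-clockwise traversal).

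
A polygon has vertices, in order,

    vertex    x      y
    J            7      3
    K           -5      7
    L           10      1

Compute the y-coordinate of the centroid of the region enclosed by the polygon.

11/3

Apply the shoelace formula. First the cross-terms c_i = x_i·y_{i+1} − x_{i+1}·y_i:
  64, -75, 23  ⇒  2A = 12, A = 6.
Then Σ (y_i + y_{i+1})·c_i = 132, so ȳ = 132 / (6·6) = 11/3.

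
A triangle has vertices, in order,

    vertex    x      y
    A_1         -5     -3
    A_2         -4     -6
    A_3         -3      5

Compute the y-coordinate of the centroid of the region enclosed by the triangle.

Apply the shoelace formula. First the cross-terms c_i = x_i·y_{i+1} − x_{i+1}·y_i:
  18, -38, 34  ⇒  2A = 14, A = 7.
Then Σ (y_i + y_{i+1})·c_i = -56, so ȳ = -56 / (6·7) = -4/3.

-4/3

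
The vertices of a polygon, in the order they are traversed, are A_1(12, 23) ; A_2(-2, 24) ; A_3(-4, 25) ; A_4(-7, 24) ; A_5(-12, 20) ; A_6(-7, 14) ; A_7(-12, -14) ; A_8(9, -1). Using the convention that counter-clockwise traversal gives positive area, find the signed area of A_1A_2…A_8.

Apply the surveyor's formula: 2A = Σ (x_i·y_{i+1} − x_{i+1}·y_i), indices taken mod 8.
Cross-terms: 334, 46, 79, 148, -28, 266, 138, 219  ⇒  Σ = 1202
Signed area = Σ/2 = 601 (positive ⇒ counter-clockwise traversal).

601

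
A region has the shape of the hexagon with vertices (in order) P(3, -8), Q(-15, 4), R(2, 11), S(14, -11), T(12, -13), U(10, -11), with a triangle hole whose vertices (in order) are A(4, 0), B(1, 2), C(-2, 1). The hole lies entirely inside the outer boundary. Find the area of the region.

Outer boundary:
Apply the shoelace (surveyor's) formula: 2A = Σ (x_i·y_{i+1} − x_{i+1}·y_i), indices taken mod 6.
P→Q: (3)(4) − (-15)(-8) = -108
Q→R: (-15)(11) − (2)(4) = -173
R→S: (2)(-11) − (14)(11) = -176
S→T: (14)(-13) − (12)(-11) = -50
T→U: (12)(-11) − (10)(-13) = -2
U→P: (10)(-8) − (3)(-11) = -47
Σ = -556
Area = |Σ|/2 = 278.
Hole:
Apply the shoelace (surveyor's) formula: 2A = Σ (x_i·y_{i+1} − x_{i+1}·y_i), indices taken mod 3.
Σ = (8) + (5) + (-4) = 9
Area = |Σ|/2 = 4.5.
Net area = 278 − 4.5 = 273.5.

273.5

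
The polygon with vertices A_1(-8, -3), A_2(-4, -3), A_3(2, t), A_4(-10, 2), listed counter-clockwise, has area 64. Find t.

10

The doubled signed area Σ (x_i y_{i+1} − x_{i+1} y_i) is linear in t.
With t=0 it equals 68; the coefficient of t is 6 (from the two edges through A_3).
So 6·t + 68 = 2·64 = 128 ⇒ t = 10.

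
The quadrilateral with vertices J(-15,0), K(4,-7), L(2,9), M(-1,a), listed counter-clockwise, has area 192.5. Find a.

13

Write out the shoelace sum; only the two edges meeting at M involve a:
2·Area = [(2·a − (-1)·9) + ((-1)·0 − (-15)·a)] + 155
       = 17·a + 164 = 385
⇒ a = 13.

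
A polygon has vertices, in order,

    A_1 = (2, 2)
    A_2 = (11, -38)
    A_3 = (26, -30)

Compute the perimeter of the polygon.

98

|A_1A_2| = √((9)² + (-40)²) = √1681 = 41
|A_2A_3| = √((15)² + (8)²) = √289 = 17
|A_3A_1| = √((-24)² + (32)²) = √1600 = 40
Perimeter = 41 + 17 + 40 = 98.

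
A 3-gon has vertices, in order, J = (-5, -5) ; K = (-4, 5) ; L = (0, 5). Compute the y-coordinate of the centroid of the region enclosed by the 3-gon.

5/3

Apply the surveyor's formula. First the cross-terms c_i = x_i·y_{i+1} − x_{i+1}·y_i:
  -45, -20, 25  ⇒  2A = -40, A = -20.
Then Σ (y_i + y_{i+1})·c_i = -200, so ȳ = -200 / (6·(-20)) = 5/3.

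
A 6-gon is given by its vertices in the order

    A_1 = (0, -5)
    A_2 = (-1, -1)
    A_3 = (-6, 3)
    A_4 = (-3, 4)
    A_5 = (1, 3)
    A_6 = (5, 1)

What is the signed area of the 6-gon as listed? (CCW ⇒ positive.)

-40.5

Apply the shoelace (surveyor's) formula: 2A = Σ (x_i·y_{i+1} − x_{i+1}·y_i), indices taken mod 6.
A_1→A_2: (0)(-1) − (-1)(-5) = -5
A_2→A_3: (-1)(3) − (-6)(-1) = -9
A_3→A_4: (-6)(4) − (-3)(3) = -15
A_4→A_5: (-3)(3) − (1)(4) = -13
A_5→A_6: (1)(1) − (5)(3) = -14
A_6→A_1: (5)(-5) − (0)(1) = -25
Σ = -81
Signed area = Σ/2 = -40.5 (negative ⇒ clockwise traversal).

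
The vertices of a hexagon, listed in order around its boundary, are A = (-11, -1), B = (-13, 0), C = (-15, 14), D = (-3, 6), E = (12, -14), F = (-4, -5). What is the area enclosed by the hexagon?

Σ = (-13) + (-182) + (-48) + (-30) + (-116) + (-51) = -440
Area = |Σ|/2 = 220.

220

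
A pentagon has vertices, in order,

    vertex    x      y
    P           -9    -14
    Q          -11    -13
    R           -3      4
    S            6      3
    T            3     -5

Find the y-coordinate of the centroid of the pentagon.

-1082/279

Apply the surveyor's formula. First the cross-terms c_i = x_i·y_{i+1} − x_{i+1}·y_i:
  -37, -83, -33, -39, -87  ⇒  2A = -279, A = -139.5.
Then Σ (y_i + y_{i+1})·c_i = 3246, so ȳ = 3246 / (6·(-139.5)) = -1082/279.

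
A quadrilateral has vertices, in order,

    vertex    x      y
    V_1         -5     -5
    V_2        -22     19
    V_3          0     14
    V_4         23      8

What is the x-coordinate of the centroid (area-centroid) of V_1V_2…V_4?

-237/182

Apply the surveyor's formula. First the cross-terms c_i = x_i·y_{i+1} − x_{i+1}·y_i:
  -205, -308, -322, -75  ⇒  2A = -910, A = -455.
Then Σ (x_i + x_{i+1})·c_i = 3555, so x̄ = 3555 / (6·(-455)) = -237/182.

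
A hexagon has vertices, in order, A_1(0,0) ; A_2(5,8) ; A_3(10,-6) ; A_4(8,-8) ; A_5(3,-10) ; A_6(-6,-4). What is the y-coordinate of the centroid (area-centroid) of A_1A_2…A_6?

-374/135

Apply the shoelace formula. First the cross-terms c_i = x_i·y_{i+1} − x_{i+1}·y_i:
  0, -110, -32, -56, -72, 0  ⇒  2A = -270, A = -135.
Then Σ (y_i + y_{i+1})·c_i = 2244, so ȳ = 2244 / (6·(-135)) = -374/135.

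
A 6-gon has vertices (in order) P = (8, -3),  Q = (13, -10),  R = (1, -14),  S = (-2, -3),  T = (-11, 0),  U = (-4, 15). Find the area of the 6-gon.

Σ = (-41) + (-172) + (-31) + (-33) + (-165) + (-108) = -550
Area = |Σ|/2 = 275.

275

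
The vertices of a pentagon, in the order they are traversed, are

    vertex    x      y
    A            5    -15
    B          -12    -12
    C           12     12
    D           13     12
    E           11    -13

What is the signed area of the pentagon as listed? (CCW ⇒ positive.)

A→B: (5)(-12) − (-12)(-15) = -240
B→C: (-12)(12) − (12)(-12) = 0
C→D: (12)(12) − (13)(12) = -12
D→E: (13)(-13) − (11)(12) = -301
E→A: (11)(-15) − (5)(-13) = -100
Σ = -653
Signed area = Σ/2 = -326.5 (negative ⇒ clockwise traversal).

-326.5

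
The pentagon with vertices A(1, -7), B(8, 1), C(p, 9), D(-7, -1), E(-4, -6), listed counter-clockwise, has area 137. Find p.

Write out the shoelace sum; only the two edges meeting at C involve p:
2·Area = [(8·9 − p·1) + (p·(-1) − (-7)·9)] + 129
       = -2·p + 264 = 274
⇒ p = -5.

-5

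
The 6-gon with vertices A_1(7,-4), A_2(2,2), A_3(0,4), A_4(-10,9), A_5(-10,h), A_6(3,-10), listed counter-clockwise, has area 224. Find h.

Write out the shoelace sum; only the two edges meeting at A_5 involve h:
2·Area = [((-10)·h − (-10)·9) + ((-10)·(-10) − 3·h)] + 128
       = -13·h + 318 = 448
⇒ h = -10.

-10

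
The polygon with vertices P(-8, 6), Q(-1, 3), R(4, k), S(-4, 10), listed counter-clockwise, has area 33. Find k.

The doubled signed area Σ (x_i y_{i+1} − x_{i+1} y_i) is linear in k.
With k=0 it equals 66; the coefficient of k is 3 (from the two edges through R).
So 3·k + 66 = 2·33 = 66 ⇒ k = 0.

0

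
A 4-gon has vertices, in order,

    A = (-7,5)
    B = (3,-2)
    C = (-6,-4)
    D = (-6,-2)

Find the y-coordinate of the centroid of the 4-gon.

Apply the shoelace (surveyor's) formula. First the cross-terms c_i = x_i·y_{i+1} − x_{i+1}·y_i:
  -1, -24, -12, -44  ⇒  2A = -81, A = -40.5.
Then Σ (y_i + y_{i+1})·c_i = 81, so ȳ = 81 / (6·(-40.5)) = -1/3.

-1/3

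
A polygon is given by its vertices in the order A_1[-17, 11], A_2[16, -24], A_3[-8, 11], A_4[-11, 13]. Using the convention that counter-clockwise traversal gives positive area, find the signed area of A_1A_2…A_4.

166.5

Apply Gauss's area formula: 2A = Σ (x_i·y_{i+1} − x_{i+1}·y_i), indices taken mod 4.
A_1→A_2: (-17)(-24) − (16)(11) = 232
A_2→A_3: (16)(11) − (-8)(-24) = -16
A_3→A_4: (-8)(13) − (-11)(11) = 17
A_4→A_1: (-11)(11) − (-17)(13) = 100
Σ = 333
Signed area = Σ/2 = 166.5 (positive ⇒ counter-clockwise traversal).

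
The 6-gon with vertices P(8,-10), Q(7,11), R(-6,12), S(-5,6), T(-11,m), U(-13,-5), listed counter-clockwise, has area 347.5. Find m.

9

The doubled signed area Σ (x_i y_{i+1} − x_{i+1} y_i) is linear in m.
With m=0 it equals 623; the coefficient of m is 8 (from the two edges through T).
So 8·m + 623 = 2·347.5 = 695 ⇒ m = 9.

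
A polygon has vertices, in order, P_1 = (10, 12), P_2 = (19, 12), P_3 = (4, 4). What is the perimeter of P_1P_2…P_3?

36

|P_1P_2| = √((9)² + (0)²) = √81 = 9
|P_2P_3| = √((-15)² + (-8)²) = √289 = 17
|P_3P_1| = √((6)² + (8)²) = √100 = 10
Perimeter = 9 + 17 + 10 = 36.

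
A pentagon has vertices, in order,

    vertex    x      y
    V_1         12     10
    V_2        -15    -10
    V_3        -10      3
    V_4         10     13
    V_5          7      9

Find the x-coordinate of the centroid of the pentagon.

-466/157

Apply Gauss's area formula. First the cross-terms c_i = x_i·y_{i+1} − x_{i+1}·y_i:
  30, -145, -160, -1, -38  ⇒  2A = -314, A = -157.
Then Σ (x_i + x_{i+1})·c_i = 2796, so x̄ = 2796 / (6·(-157)) = -466/157.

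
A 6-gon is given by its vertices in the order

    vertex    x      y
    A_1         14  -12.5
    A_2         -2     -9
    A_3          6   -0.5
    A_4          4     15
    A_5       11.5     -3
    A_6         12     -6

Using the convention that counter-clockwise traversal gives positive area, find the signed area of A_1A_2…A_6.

Apply the shoelace (surveyor's) formula: 2A = Σ (x_i·y_{i+1} − x_{i+1}·y_i), indices taken mod 6.
A_1→A_2: (14)(-9) − (-2)(-12.5) = -151
A_2→A_3: (-2)(-0.5) − (6)(-9) = 55
A_3→A_4: (6)(15) − (4)(-0.5) = 92
A_4→A_5: (4)(-3) − (11.5)(15) = -184.5
A_5→A_6: (11.5)(-6) − (12)(-3) = -33
A_6→A_1: (12)(-12.5) − (14)(-6) = -66
Σ = -287.5
Signed area = Σ/2 = -143.75 (negative ⇒ clockwise traversal).

-143.75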